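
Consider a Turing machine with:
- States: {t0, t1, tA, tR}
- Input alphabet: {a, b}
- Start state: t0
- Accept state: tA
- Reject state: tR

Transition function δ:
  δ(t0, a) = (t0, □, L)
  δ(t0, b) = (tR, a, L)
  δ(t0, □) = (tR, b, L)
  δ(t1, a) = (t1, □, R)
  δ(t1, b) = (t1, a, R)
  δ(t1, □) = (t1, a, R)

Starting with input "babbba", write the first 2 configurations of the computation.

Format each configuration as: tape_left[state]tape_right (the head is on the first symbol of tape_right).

Transitions applied:
Step 1: δ(t0, b) = (tR, a, L)

The first 2 configurations are:
[t0]babbba ⊢ [tR]□aabbba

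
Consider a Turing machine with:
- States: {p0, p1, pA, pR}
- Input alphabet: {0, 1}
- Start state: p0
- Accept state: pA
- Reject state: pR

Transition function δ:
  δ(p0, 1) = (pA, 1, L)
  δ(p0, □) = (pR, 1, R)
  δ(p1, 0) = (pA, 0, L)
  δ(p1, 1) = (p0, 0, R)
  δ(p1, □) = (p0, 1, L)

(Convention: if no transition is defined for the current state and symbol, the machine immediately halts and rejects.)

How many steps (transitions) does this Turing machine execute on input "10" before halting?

Execution trace:
Initial: [p0]10
Step 1: δ(p0, 1) = (pA, 1, L) → [pA]□10

The machine reaches the accept state pA and halts.

The machine executed 1 step before halting.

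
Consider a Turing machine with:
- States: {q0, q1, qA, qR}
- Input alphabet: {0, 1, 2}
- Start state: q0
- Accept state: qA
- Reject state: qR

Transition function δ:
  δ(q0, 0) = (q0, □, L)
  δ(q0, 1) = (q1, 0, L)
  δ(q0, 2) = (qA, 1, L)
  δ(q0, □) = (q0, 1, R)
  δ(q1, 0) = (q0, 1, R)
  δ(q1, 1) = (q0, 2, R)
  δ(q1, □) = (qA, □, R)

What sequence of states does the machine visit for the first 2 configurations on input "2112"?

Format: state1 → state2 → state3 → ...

Execution trace:
Initial: [q0]2112
Step 1: δ(q0, 2) = (qA, 1, L) → [qA]□1112

The machine reaches the accept state qA and halts.

State sequence: q0 → qA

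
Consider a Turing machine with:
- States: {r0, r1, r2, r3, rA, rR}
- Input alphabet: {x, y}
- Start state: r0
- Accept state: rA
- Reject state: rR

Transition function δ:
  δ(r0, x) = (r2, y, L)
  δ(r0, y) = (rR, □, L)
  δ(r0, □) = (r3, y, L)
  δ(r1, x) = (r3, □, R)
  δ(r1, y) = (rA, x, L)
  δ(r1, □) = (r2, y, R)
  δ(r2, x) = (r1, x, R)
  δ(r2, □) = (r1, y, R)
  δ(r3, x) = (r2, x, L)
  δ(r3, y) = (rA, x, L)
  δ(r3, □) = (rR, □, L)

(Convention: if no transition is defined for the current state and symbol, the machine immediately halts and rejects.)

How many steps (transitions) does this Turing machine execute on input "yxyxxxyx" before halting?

Execution trace:
Initial: [r0]yxyxxxyx
Step 1: δ(r0, y) = (rR, □, L) → [rR]□□xyxxxyx

The machine reaches the reject state rR and halts.

The machine executed 1 step before halting.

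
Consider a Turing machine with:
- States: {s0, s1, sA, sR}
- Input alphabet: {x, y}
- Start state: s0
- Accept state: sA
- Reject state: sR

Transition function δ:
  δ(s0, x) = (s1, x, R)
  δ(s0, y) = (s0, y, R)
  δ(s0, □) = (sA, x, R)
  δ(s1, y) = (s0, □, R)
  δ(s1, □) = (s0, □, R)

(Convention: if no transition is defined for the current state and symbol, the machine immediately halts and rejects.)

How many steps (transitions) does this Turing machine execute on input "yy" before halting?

Execution trace:
Initial: [s0]yy
Step 1: δ(s0, y) = (s0, y, R) → y[s0]y
Step 2: δ(s0, y) = (s0, y, R) → yy[s0]□
Step 3: δ(s0, □) = (sA, x, R) → yyx[sA]□

The machine reaches the accept state sA and halts.

The machine executed 3 steps before halting.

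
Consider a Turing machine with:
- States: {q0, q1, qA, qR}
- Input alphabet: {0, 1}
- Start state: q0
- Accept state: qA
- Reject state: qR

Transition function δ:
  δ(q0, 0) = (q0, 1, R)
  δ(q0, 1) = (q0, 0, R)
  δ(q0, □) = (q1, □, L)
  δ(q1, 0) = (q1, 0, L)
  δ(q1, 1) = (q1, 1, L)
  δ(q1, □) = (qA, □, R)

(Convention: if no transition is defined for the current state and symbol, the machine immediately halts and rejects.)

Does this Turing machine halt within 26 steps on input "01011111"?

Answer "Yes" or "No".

Execution trace:
Initial: [q0]01011111
Step 1: δ(q0, 0) = (q0, 1, R) → 1[q0]1011111
Step 2: δ(q0, 1) = (q0, 0, R) → 10[q0]011111
Step 3: δ(q0, 0) = (q0, 1, R) → 101[q0]11111
Step 4: δ(q0, 1) = (q0, 0, R) → 1010[q0]1111
Step 5: δ(q0, 1) = (q0, 0, R) → 10100[q0]111
Step 6: δ(q0, 1) = (q0, 0, R) → 101000[q0]11
Step 7: δ(q0, 1) = (q0, 0, R) → 1010000[q0]1
Step 8: δ(q0, 1) = (q0, 0, R) → 10100000[q0]□
Step 9: δ(q0, □) = (q1, □, L) → 1010000[q1]0□
Step 10: δ(q1, 0) = (q1, 0, L) → 101000[q1]00□
Step 11: δ(q1, 0) = (q1, 0, L) → 10100[q1]000□
Step 12: δ(q1, 0) = (q1, 0, L) → 1010[q1]0000□
Step 13: δ(q1, 0) = (q1, 0, L) → 101[q1]00000□
Step 14: δ(q1, 0) = (q1, 0, L) → 10[q1]100000□
Step 15: δ(q1, 1) = (q1, 1, L) → 1[q1]0100000□
Step 16: δ(q1, 0) = (q1, 0, L) → [q1]10100000□
Step 17: δ(q1, 1) = (q1, 1, L) → [q1]□10100000□
Step 18: δ(q1, □) = (qA, □, R) → □[qA]10100000□

The machine reaches the accept state qA and halts.
The machine halted after 18 steps (within the 26-step bound).

Answer: Yes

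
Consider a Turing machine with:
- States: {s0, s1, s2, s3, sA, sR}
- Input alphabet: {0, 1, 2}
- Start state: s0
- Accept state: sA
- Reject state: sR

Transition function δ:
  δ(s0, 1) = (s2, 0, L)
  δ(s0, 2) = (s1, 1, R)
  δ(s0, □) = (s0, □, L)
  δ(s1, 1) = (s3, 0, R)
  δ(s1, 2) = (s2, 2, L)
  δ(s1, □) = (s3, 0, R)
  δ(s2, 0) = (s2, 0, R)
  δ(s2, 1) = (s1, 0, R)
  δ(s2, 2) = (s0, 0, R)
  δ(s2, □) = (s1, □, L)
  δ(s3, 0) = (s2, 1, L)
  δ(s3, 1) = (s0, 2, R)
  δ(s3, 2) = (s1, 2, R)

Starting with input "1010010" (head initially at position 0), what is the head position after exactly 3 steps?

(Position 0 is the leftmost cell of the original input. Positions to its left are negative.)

Execution trace (head position shown):
Step 0: [s0]1010010  (head at position 0)
Step 1: move left → [s2]□0010010  (head at position -1)
Step 2: move left → [s1]□□0010010  (head at position -2)
Step 3: move right → 0[s3]□0010010  (head at position -1)

After 3 steps, the head is at position -1.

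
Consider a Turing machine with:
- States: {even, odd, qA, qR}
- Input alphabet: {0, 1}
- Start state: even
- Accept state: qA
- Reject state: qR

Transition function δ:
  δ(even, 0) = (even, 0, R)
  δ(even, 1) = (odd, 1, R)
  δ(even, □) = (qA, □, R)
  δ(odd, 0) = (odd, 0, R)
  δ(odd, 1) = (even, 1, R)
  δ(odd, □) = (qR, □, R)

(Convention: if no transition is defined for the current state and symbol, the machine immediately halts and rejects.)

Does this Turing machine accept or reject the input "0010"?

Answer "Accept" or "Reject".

Execution trace:
Initial: [even]0010
Step 1: δ(even, 0) = (even, 0, R) → 0[even]010
Step 2: δ(even, 0) = (even, 0, R) → 00[even]10
Step 3: δ(even, 1) = (odd, 1, R) → 001[odd]0
Step 4: δ(odd, 0) = (odd, 0, R) → 0010[odd]□
Step 5: δ(odd, □) = (qR, □, R) → 0010□[qR]□

The machine reaches the reject state qR and halts.

Answer: Reject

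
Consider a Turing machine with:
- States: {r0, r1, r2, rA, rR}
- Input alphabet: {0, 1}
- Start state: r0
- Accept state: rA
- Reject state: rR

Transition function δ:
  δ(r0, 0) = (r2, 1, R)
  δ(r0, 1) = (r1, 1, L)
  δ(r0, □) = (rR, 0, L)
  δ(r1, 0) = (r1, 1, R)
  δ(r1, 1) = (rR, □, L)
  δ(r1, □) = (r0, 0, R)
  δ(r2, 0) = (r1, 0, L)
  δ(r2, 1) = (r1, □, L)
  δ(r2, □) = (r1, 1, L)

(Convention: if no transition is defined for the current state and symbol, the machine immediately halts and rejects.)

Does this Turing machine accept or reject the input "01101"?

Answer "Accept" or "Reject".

Execution trace:
Initial: [r0]01101
Step 1: δ(r0, 0) = (r2, 1, R) → 1[r2]1101
Step 2: δ(r2, 1) = (r1, □, L) → [r1]1□101
Step 3: δ(r1, 1) = (rR, □, L) → [rR]□□□101

The machine reaches the reject state rR and halts.

Answer: Reject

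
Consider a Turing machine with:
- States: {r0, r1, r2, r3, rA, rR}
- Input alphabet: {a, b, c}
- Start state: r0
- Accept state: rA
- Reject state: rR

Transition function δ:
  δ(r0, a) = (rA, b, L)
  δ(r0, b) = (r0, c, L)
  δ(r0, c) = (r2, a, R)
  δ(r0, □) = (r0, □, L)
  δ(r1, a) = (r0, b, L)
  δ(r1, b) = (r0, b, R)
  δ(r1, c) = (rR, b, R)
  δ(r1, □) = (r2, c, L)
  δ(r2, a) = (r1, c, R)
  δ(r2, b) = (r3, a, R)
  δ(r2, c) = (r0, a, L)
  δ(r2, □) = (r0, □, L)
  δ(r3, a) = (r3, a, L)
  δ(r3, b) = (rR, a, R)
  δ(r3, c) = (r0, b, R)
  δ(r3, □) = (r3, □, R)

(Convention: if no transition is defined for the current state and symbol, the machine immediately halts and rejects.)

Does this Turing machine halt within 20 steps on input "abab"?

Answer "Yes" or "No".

Execution trace:
Initial: [r0]abab
Step 1: δ(r0, a) = (rA, b, L) → [rA]□bbab

The machine reaches the accept state rA and halts.
The machine halted after 1 step (within the 20-step bound).

Answer: Yes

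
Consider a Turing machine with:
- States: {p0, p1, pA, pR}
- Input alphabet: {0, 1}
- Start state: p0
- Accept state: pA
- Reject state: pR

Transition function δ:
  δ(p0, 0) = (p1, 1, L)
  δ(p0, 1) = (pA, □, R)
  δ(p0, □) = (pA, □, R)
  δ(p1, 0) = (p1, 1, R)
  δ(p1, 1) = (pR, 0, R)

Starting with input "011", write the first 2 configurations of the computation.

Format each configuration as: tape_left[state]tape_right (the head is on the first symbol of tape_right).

Transitions applied:
Step 1: δ(p0, 0) = (p1, 1, L)

The first 2 configurations are:
[p0]011 ⊢ [p1]□111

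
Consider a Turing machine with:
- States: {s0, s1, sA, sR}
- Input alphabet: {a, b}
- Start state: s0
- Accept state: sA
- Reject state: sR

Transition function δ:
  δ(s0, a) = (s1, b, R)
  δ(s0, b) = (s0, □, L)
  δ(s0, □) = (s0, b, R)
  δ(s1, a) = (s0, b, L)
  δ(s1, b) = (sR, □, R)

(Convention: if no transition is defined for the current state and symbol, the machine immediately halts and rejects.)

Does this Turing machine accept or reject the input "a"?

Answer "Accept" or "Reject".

Execution trace:
Initial: [s0]a
Step 1: δ(s0, a) = (s1, b, R) → b[s1]□

No transition is defined for δ(s1, □). By convention the machine halts and rejects.

Answer: Reject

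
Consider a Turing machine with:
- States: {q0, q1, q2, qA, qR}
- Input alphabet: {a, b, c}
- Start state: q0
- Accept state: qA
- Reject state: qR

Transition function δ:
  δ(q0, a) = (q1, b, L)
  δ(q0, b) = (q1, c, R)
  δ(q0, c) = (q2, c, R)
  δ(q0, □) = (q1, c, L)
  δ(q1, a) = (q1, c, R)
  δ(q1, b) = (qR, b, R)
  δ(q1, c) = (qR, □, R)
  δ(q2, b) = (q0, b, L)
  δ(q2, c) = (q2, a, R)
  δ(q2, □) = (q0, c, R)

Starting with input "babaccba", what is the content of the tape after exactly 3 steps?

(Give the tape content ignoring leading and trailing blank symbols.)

Execution trace:
Initial: [q0]babaccba
Step 1: δ(q0, b) = (q1, c, R) → c[q1]abaccba
Step 2: δ(q1, a) = (q1, c, R) → cc[q1]baccba
Step 3: δ(q1, b) = (qR, b, R) → ccb[qR]accba

The machine reaches the reject state qR and halts.

After 3 steps, the tape (ignoring leading/trailing blanks) is: ccbaccba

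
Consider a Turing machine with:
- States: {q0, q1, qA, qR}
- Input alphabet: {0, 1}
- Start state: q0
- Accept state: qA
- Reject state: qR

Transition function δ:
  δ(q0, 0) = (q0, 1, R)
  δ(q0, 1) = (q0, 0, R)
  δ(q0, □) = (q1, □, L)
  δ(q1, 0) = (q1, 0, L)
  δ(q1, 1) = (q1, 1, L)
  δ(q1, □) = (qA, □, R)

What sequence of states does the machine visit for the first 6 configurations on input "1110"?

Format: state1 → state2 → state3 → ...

Execution trace:
Initial: [q0]1110
Step 1: δ(q0, 1) = (q0, 0, R) → 0[q0]110
Step 2: δ(q0, 1) = (q0, 0, R) → 00[q0]10
Step 3: δ(q0, 1) = (q0, 0, R) → 000[q0]0
Step 4: δ(q0, 0) = (q0, 1, R) → 0001[q0]□
Step 5: δ(q0, □) = (q1, □, L) → 000[q1]1□

State sequence: q0 → q0 → q0 → q0 → q0 → q1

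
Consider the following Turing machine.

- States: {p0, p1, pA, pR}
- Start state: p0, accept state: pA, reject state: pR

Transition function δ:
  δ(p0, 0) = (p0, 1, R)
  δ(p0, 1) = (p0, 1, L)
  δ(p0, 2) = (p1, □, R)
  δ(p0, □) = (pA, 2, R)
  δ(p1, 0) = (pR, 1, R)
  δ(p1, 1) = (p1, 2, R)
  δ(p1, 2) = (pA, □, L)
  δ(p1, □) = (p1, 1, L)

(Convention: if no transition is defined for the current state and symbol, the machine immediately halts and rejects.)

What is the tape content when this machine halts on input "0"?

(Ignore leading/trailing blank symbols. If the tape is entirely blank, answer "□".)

Execution trace:
Initial: [p0]0
Step 1: δ(p0, 0) = (p0, 1, R) → 1[p0]□
Step 2: δ(p0, □) = (pA, 2, R) → 12[pA]□

The machine reaches the accept state pA and halts.

Final tape (ignoring leading/trailing blanks): 12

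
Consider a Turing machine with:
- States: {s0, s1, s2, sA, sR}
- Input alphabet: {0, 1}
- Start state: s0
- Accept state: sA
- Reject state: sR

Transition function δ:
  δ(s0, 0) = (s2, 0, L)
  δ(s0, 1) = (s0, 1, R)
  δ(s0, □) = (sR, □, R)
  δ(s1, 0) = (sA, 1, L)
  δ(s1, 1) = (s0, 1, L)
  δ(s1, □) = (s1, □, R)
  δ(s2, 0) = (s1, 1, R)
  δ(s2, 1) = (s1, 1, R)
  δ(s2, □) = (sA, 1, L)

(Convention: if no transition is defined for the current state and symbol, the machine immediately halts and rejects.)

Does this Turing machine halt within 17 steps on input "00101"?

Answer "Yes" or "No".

Execution trace:
Initial: [s0]00101
Step 1: δ(s0, 0) = (s2, 0, L) → [s2]□00101
Step 2: δ(s2, □) = (sA, 1, L) → [sA]□100101

The machine reaches the accept state sA and halts.
The machine halted after 2 steps (within the 17-step bound).

Answer: Yes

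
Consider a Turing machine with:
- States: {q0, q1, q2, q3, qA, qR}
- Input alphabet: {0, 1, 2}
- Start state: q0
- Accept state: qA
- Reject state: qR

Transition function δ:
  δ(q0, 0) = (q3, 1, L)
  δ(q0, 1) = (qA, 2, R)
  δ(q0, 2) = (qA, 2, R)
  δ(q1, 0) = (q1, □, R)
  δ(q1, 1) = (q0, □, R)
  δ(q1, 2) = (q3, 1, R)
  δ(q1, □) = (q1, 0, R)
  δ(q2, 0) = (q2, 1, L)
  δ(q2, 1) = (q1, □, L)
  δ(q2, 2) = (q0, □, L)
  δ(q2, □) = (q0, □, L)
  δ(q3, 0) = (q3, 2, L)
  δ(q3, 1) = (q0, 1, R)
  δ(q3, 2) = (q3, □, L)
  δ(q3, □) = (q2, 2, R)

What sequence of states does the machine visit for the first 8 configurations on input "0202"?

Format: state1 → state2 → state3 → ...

Execution trace:
Initial: [q0]0202
Step 1: δ(q0, 0) = (q3, 1, L) → [q3]□1202
Step 2: δ(q3, □) = (q2, 2, R) → 2[q2]1202
Step 3: δ(q2, 1) = (q1, □, L) → [q1]2□202
Step 4: δ(q1, 2) = (q3, 1, R) → 1[q3]□202
Step 5: δ(q3, □) = (q2, 2, R) → 12[q2]202
Step 6: δ(q2, 2) = (q0, □, L) → 1[q0]2□02
Step 7: δ(q0, 2) = (qA, 2, R) → 12[qA]□02

The machine reaches the accept state qA and halts.

State sequence: q0 → q3 → q2 → q1 → q3 → q2 → q0 → qA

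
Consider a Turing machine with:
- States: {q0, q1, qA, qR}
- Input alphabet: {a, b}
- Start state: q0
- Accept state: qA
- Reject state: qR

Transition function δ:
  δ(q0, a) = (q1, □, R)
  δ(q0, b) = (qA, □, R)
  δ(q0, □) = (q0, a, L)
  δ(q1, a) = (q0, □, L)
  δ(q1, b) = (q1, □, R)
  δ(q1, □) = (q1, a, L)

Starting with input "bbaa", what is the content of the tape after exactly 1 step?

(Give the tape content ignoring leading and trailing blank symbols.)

Execution trace:
Initial: [q0]bbaa
Step 1: δ(q0, b) = (qA, □, R) → □[qA]baa

The machine reaches the accept state qA and halts.

After 1 step, the tape (ignoring leading/trailing blanks) is: baa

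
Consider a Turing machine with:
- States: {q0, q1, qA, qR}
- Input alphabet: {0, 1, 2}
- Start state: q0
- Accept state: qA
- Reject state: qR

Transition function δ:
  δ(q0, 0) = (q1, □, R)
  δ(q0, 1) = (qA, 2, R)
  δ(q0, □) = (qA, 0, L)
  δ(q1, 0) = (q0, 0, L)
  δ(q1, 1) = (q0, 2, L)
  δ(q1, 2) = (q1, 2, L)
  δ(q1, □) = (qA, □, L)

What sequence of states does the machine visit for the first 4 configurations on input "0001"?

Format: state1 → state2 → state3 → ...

Execution trace:
Initial: [q0]0001
Step 1: δ(q0, 0) = (q1, □, R) → □[q1]001
Step 2: δ(q1, 0) = (q0, 0, L) → [q0]□001
Step 3: δ(q0, □) = (qA, 0, L) → [qA]□0001

The machine reaches the accept state qA and halts.

State sequence: q0 → q1 → q0 → qA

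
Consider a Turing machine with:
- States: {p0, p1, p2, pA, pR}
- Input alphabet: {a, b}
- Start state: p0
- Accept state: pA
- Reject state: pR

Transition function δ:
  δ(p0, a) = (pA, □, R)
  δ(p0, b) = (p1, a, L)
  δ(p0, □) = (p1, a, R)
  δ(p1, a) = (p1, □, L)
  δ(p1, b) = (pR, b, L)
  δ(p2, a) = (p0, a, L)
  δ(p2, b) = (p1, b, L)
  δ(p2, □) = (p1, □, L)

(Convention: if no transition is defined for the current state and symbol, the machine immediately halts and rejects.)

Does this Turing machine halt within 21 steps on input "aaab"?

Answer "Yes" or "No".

Execution trace:
Initial: [p0]aaab
Step 1: δ(p0, a) = (pA, □, R) → □[pA]aab

The machine reaches the accept state pA and halts.
The machine halted after 1 step (within the 21-step bound).

Answer: Yes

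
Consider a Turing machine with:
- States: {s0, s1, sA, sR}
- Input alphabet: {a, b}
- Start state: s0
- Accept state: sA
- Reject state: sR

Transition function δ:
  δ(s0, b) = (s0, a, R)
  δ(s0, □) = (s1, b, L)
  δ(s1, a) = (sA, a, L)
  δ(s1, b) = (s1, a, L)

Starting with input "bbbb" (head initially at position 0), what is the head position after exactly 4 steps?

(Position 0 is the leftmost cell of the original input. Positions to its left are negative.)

Execution trace (head position shown):
Step 0: [s0]bbbb  (head at position 0)
Step 1: move right → a[s0]bbb  (head at position 1)
Step 2: move right → aa[s0]bb  (head at position 2)
Step 3: move right → aaa[s0]b  (head at position 3)
Step 4: move right → aaaa[s0]□  (head at position 4)

After 4 steps, the head is at position 4.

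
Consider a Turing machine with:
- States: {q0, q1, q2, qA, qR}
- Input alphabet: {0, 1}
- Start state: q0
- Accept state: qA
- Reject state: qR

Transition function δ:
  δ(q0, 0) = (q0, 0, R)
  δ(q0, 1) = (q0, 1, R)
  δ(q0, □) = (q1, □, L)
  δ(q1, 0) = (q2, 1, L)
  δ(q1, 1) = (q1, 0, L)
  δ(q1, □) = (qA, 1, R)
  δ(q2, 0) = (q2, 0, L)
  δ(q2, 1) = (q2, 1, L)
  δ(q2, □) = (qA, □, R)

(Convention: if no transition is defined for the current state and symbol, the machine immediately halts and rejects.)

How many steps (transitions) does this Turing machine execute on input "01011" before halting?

Execution trace:
Initial: [q0]01011
Step 1: δ(q0, 0) = (q0, 0, R) → 0[q0]1011
Step 2: δ(q0, 1) = (q0, 1, R) → 01[q0]011
Step 3: δ(q0, 0) = (q0, 0, R) → 010[q0]11
Step 4: δ(q0, 1) = (q0, 1, R) → 0101[q0]1
Step 5: δ(q0, 1) = (q0, 1, R) → 01011[q0]□
Step 6: δ(q0, □) = (q1, □, L) → 0101[q1]1□
Step 7: δ(q1, 1) = (q1, 0, L) → 010[q1]10□
Step 8: δ(q1, 1) = (q1, 0, L) → 01[q1]000□
Step 9: δ(q1, 0) = (q2, 1, L) → 0[q2]1100□
Step 10: δ(q2, 1) = (q2, 1, L) → [q2]01100□
Step 11: δ(q2, 0) = (q2, 0, L) → [q2]□01100□
Step 12: δ(q2, □) = (qA, □, R) → □[qA]01100□

The machine reaches the accept state qA and halts.

The machine executed 12 steps before halting.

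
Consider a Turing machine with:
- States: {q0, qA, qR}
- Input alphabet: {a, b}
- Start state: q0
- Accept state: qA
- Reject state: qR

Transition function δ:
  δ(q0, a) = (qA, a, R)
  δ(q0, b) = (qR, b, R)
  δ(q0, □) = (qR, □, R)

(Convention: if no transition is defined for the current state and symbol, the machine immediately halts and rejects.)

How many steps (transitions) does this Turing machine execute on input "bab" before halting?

Execution trace:
Initial: [q0]bab
Step 1: δ(q0, b) = (qR, b, R) → b[qR]ab

The machine reaches the reject state qR and halts.

The machine executed 1 step before halting.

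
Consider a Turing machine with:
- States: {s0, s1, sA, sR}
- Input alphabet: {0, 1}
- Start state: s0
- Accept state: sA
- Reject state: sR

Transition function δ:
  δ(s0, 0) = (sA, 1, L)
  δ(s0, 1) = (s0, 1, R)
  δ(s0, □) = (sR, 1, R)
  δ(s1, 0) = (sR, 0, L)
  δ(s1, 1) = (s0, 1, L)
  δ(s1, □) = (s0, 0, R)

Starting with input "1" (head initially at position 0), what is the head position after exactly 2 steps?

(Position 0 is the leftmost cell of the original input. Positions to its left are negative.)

Execution trace (head position shown):
Step 0: [s0]1  (head at position 0)
Step 1: move right → 1[s0]□  (head at position 1)
Step 2: move right → 11[sR]□  (head at position 2)

After 2 steps, the head is at position 2.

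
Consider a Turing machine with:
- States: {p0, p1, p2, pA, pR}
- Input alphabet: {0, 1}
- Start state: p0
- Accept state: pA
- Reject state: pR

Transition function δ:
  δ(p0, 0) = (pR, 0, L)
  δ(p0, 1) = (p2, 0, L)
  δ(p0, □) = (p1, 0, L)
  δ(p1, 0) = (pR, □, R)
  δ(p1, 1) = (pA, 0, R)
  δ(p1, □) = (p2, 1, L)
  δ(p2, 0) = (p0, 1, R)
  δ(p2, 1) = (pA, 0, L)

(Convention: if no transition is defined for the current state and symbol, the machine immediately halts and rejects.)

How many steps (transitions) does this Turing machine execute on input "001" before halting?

Execution trace:
Initial: [p0]001
Step 1: δ(p0, 0) = (pR, 0, L) → [pR]□001

The machine reaches the reject state pR and halts.

The machine executed 1 step before halting.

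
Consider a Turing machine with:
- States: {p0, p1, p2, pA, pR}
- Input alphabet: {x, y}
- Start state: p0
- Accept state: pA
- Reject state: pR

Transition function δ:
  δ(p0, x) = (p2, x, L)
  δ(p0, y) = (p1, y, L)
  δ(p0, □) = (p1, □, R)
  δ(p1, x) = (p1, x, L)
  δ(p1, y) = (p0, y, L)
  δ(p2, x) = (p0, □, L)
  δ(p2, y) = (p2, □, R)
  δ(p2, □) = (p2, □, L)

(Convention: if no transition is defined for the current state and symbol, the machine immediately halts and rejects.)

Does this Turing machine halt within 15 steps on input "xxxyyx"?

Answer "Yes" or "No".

Execution trace:
Initial: [p0]xxxyyx
Step 1: δ(p0, x) = (p2, x, L) → [p2]□xxxyyx
Step 2: δ(p2, □) = (p2, □, L) → [p2]□□xxxyyx
Step 3: δ(p2, □) = (p2, □, L) → [p2]□□□xxxyyx
Step 4: δ(p2, □) = (p2, □, L) → [p2]□□□□xxxyyx
Step 5: δ(p2, □) = (p2, □, L) → [p2]□□□□□xxxyyx
Step 6: δ(p2, □) = (p2, □, L) → [p2]□□□□□□xxxyyx
Step 7: δ(p2, □) = (p2, □, L) → [p2]□□□□□□□xxxyyx
Step 8: δ(p2, □) = (p2, □, L) → [p2]□□□□□□□□xxxyyx
Step 9: δ(p2, □) = (p2, □, L) → [p2]□□□□□□□□□xxxyyx
Step 10: δ(p2, □) = (p2, □, L) → [p2]□□□□□□□□□□xxxyyx
Step 11: δ(p2, □) = (p2, □, L) → [p2]□□□□□□□□□□□xxxyyx
Step 12: δ(p2, □) = (p2, □, L) → [p2]□□□□□□□□□□□□xxxyyx
Step 13: δ(p2, □) = (p2, □, L) → [p2]□□□□□□□□□□□□□xxxyyx
Step 14: δ(p2, □) = (p2, □, L) → [p2]□□□□□□□□□□□□□□xxxyyx
Step 15: δ(p2, □) = (p2, □, L) → [p2]□□□□□□□□□□□□□□□xxxyyx

The machine has not reached a halting state after 15 steps.
The machine did not halt within the 15-step bound.

Answer: No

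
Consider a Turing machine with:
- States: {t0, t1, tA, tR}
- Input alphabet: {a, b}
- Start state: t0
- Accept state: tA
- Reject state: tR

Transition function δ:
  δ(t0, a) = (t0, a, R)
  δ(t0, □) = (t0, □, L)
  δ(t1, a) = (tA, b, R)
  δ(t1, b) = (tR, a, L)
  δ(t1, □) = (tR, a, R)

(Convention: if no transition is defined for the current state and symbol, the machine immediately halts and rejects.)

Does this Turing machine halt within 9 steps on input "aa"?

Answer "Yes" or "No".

Execution trace:
Initial: [t0]aa
Step 1: δ(t0, a) = (t0, a, R) → a[t0]a
Step 2: δ(t0, a) = (t0, a, R) → aa[t0]□
Step 3: δ(t0, □) = (t0, □, L) → a[t0]a□
Step 4: δ(t0, a) = (t0, a, R) → aa[t0]□
Step 5: δ(t0, □) = (t0, □, L) → a[t0]a□
Step 6: δ(t0, a) = (t0, a, R) → aa[t0]□
Step 7: δ(t0, □) = (t0, □, L) → a[t0]a□
Step 8: δ(t0, a) = (t0, a, R) → aa[t0]□
Step 9: δ(t0, □) = (t0, □, L) → a[t0]a□

The machine has not reached a halting state after 9 steps.
The machine did not halt within the 9-step bound.

Answer: No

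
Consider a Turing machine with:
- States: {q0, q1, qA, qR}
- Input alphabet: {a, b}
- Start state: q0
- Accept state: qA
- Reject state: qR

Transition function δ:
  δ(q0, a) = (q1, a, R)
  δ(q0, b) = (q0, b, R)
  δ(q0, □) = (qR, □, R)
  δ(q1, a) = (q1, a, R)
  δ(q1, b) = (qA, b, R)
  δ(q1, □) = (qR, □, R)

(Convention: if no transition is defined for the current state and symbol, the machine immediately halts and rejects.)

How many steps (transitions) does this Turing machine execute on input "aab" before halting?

Execution trace:
Initial: [q0]aab
Step 1: δ(q0, a) = (q1, a, R) → a[q1]ab
Step 2: δ(q1, a) = (q1, a, R) → aa[q1]b
Step 3: δ(q1, b) = (qA, b, R) → aab[qA]□

The machine reaches the accept state qA and halts.

The machine executed 3 steps before halting.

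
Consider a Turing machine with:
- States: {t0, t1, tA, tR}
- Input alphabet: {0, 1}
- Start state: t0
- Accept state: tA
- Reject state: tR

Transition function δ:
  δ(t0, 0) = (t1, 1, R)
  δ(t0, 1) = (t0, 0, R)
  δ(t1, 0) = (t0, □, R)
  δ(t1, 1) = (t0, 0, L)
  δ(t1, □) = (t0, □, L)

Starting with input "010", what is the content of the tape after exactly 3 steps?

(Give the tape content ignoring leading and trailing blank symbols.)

Execution trace:
Initial: [t0]010
Step 1: δ(t0, 0) = (t1, 1, R) → 1[t1]10
Step 2: δ(t1, 1) = (t0, 0, L) → [t0]100
Step 3: δ(t0, 1) = (t0, 0, R) → 0[t0]00

After 3 steps, the tape (ignoring leading/trailing blanks) is: 000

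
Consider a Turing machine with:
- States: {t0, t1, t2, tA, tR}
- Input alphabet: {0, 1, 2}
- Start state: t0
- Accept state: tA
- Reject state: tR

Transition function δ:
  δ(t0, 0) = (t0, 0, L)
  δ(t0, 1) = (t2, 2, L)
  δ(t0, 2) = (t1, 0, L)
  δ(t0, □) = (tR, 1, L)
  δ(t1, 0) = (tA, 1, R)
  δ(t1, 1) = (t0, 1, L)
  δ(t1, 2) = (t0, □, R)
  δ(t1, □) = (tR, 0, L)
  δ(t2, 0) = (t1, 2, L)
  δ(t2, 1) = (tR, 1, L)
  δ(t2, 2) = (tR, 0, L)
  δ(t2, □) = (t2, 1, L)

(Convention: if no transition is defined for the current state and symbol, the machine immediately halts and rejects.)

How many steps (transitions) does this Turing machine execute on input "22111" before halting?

Execution trace:
Initial: [t0]22111
Step 1: δ(t0, 2) = (t1, 0, L) → [t1]□02111
Step 2: δ(t1, □) = (tR, 0, L) → [tR]□002111

The machine reaches the reject state tR and halts.

The machine executed 2 steps before halting.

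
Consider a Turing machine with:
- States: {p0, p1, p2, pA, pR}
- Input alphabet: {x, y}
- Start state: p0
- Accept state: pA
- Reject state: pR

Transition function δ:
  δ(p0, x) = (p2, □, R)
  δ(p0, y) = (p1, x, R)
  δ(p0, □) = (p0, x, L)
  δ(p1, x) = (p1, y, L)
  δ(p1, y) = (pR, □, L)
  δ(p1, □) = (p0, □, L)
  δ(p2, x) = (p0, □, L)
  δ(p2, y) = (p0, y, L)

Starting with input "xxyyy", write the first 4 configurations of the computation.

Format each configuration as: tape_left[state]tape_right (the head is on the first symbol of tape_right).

Transitions applied:
Step 1: δ(p0, x) = (p2, □, R)
Step 2: δ(p2, x) = (p0, □, L)
Step 3: δ(p0, □) = (p0, x, L)

The first 4 configurations are:
[p0]xxyyy ⊢ □[p2]xyyy ⊢ [p0]□□yyy ⊢ [p0]□x□yyy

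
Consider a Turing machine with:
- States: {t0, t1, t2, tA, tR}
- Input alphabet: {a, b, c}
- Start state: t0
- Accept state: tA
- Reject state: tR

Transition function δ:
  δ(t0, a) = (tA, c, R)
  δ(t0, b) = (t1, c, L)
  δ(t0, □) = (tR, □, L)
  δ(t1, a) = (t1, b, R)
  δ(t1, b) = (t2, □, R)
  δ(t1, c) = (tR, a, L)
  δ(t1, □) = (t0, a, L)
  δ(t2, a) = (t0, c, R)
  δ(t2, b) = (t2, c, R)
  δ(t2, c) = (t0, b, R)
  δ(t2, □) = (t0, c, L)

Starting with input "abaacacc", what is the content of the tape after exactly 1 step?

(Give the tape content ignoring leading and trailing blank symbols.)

Execution trace:
Initial: [t0]abaacacc
Step 1: δ(t0, a) = (tA, c, R) → c[tA]baacacc

The machine reaches the accept state tA and halts.

After 1 step, the tape (ignoring leading/trailing blanks) is: cbaacacc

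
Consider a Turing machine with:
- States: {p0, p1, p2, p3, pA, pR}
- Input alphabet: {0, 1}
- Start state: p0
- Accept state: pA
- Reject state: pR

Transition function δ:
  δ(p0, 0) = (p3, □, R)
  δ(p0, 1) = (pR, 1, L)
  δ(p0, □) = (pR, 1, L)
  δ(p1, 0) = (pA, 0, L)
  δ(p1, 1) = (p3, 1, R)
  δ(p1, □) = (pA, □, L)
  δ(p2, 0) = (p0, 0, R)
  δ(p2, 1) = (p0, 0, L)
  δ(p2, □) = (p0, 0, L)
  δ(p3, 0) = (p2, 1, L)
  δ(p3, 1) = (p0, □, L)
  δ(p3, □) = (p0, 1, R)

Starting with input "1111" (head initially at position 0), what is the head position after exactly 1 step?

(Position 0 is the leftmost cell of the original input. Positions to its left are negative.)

Execution trace (head position shown):
Step 0: [p0]1111  (head at position 0)
Step 1: move left → [pR]□1111  (head at position -1)

After 1 step, the head is at position -1.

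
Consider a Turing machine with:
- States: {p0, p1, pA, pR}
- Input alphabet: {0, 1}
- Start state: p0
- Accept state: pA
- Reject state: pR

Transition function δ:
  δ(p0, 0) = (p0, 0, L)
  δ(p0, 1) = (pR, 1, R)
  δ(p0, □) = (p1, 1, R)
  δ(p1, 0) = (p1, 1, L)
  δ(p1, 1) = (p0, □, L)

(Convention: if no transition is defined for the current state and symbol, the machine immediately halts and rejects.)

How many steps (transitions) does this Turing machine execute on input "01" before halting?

Execution trace:
Initial: [p0]01
Step 1: δ(p0, 0) = (p0, 0, L) → [p0]□01
Step 2: δ(p0, □) = (p1, 1, R) → 1[p1]01
Step 3: δ(p1, 0) = (p1, 1, L) → [p1]111
Step 4: δ(p1, 1) = (p0, □, L) → [p0]□□11
Step 5: δ(p0, □) = (p1, 1, R) → 1[p1]□11

No transition is defined for δ(p1, □). By convention the machine halts and rejects.

The machine executed 5 steps before halting.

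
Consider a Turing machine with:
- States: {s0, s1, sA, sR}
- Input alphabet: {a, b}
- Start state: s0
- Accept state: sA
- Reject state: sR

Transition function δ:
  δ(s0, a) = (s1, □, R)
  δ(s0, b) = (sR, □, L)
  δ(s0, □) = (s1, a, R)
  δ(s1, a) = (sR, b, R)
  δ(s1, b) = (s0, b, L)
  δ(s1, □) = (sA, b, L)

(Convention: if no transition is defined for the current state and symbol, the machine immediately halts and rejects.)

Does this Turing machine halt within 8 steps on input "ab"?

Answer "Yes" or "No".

Execution trace:
Initial: [s0]ab
Step 1: δ(s0, a) = (s1, □, R) → □[s1]b
Step 2: δ(s1, b) = (s0, b, L) → [s0]□b
Step 3: δ(s0, □) = (s1, a, R) → a[s1]b
Step 4: δ(s1, b) = (s0, b, L) → [s0]ab
Step 5: δ(s0, a) = (s1, □, R) → □[s1]b
Step 6: δ(s1, b) = (s0, b, L) → [s0]□b
Step 7: δ(s0, □) = (s1, a, R) → a[s1]b
Step 8: δ(s1, b) = (s0, b, L) → [s0]ab

The machine has not reached a halting state after 8 steps.
The machine did not halt within the 8-step bound.

Answer: No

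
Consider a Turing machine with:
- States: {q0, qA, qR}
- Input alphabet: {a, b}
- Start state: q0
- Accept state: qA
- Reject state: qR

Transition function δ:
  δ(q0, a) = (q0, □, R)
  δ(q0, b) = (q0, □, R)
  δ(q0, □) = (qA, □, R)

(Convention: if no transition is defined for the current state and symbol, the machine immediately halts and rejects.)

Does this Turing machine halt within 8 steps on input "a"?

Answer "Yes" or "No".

Execution trace:
Initial: [q0]a
Step 1: δ(q0, a) = (q0, □, R) → □[q0]□
Step 2: δ(q0, □) = (qA, □, R) → □□[qA]□

The machine reaches the accept state qA and halts.
The machine halted after 2 steps (within the 8-step bound).

Answer: Yes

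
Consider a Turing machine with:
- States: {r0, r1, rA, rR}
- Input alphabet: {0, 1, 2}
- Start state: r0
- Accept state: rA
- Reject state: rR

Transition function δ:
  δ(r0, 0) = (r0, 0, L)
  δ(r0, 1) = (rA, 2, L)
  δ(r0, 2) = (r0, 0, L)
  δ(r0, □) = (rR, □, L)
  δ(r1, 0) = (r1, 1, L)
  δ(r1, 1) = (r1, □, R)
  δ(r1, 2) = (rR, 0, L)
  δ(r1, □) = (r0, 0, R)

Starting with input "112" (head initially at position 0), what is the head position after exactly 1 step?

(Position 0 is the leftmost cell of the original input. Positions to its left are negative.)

Execution trace (head position shown):
Step 0: [r0]112  (head at position 0)
Step 1: move left → [rA]□212  (head at position -1)

After 1 step, the head is at position -1.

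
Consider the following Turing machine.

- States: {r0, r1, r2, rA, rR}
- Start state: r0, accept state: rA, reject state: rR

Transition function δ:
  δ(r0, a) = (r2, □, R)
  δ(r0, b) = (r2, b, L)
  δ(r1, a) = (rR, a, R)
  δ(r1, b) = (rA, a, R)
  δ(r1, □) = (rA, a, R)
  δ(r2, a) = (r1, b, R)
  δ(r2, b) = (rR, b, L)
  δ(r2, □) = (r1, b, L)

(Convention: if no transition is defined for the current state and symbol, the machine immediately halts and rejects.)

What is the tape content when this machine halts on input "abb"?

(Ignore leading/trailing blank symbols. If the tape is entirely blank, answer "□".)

Execution trace:
Initial: [r0]abb
Step 1: δ(r0, a) = (r2, □, R) → □[r2]bb
Step 2: δ(r2, b) = (rR, b, L) → [rR]□bb

The machine reaches the reject state rR and halts.

Final tape (ignoring leading/trailing blanks): bb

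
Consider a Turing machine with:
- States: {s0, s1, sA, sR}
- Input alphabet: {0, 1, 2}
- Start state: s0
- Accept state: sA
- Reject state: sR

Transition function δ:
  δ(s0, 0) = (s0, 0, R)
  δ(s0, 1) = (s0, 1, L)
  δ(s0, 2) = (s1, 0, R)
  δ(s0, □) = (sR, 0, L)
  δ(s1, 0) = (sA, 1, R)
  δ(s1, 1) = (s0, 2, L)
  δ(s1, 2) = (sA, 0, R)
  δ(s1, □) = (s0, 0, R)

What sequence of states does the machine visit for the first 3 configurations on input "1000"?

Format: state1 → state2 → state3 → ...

Execution trace:
Initial: [s0]1000
Step 1: δ(s0, 1) = (s0, 1, L) → [s0]□1000
Step 2: δ(s0, □) = (sR, 0, L) → [sR]□01000

The machine reaches the reject state sR and halts.

State sequence: s0 → s0 → sR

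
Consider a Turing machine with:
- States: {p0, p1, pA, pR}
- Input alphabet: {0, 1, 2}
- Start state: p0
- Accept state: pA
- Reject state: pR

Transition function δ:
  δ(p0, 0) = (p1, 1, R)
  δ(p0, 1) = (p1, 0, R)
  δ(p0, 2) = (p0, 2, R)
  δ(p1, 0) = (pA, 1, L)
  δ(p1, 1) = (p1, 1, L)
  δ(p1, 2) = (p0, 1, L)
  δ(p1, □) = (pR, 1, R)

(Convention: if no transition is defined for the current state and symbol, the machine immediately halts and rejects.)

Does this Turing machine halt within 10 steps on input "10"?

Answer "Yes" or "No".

Execution trace:
Initial: [p0]10
Step 1: δ(p0, 1) = (p1, 0, R) → 0[p1]0
Step 2: δ(p1, 0) = (pA, 1, L) → [pA]01

The machine reaches the accept state pA and halts.
The machine halted after 2 steps (within the 10-step bound).

Answer: Yes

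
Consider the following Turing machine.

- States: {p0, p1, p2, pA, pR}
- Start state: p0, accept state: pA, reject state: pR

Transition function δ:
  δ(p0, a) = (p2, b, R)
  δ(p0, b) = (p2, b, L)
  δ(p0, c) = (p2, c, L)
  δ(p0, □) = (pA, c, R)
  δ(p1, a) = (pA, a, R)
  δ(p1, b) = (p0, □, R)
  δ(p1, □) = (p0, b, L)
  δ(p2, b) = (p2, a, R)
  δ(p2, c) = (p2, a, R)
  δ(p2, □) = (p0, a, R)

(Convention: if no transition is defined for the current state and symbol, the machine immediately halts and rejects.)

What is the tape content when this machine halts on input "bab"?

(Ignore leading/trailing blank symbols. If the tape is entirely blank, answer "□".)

Execution trace:
Initial: [p0]bab
Step 1: δ(p0, b) = (p2, b, L) → [p2]□bab
Step 2: δ(p2, □) = (p0, a, R) → a[p0]bab
Step 3: δ(p0, b) = (p2, b, L) → [p2]abab

No transition is defined for δ(p2, a). By convention the machine halts and rejects.

Final tape (ignoring leading/trailing blanks): abab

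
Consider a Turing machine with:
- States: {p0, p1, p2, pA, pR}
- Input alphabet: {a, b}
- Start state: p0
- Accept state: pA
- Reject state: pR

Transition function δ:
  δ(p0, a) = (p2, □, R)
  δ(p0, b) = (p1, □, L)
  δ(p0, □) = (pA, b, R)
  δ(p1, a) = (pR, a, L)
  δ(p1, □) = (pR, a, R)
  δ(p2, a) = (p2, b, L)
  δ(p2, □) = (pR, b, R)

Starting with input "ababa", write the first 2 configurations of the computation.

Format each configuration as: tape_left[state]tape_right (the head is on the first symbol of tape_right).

Transitions applied:
Step 1: δ(p0, a) = (p2, □, R)

The first 2 configurations are:
[p0]ababa ⊢ □[p2]baba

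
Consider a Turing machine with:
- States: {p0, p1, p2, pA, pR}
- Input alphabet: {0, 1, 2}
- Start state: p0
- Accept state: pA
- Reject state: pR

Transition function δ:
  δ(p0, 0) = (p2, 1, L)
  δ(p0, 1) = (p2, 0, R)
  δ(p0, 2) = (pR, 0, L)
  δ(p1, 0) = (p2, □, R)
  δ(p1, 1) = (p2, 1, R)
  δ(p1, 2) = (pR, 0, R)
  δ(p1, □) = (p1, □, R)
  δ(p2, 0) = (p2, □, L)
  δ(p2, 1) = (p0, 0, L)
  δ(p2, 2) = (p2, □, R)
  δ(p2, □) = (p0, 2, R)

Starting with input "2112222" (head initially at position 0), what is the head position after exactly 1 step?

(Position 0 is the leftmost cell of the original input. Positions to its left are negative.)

Execution trace (head position shown):
Step 0: [p0]2112222  (head at position 0)
Step 1: move left → [pR]□0112222  (head at position -1)

After 1 step, the head is at position -1.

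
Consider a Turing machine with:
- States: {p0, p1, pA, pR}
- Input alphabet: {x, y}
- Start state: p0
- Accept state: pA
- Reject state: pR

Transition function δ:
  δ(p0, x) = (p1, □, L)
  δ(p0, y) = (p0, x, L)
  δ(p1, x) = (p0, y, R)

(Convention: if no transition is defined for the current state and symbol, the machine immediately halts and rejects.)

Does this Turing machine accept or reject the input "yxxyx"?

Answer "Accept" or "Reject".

Execution trace:
Initial: [p0]yxxyx
Step 1: δ(p0, y) = (p0, x, L) → [p0]□xxxyx

No transition is defined for δ(p0, □). By convention the machine halts and rejects.

Answer: Reject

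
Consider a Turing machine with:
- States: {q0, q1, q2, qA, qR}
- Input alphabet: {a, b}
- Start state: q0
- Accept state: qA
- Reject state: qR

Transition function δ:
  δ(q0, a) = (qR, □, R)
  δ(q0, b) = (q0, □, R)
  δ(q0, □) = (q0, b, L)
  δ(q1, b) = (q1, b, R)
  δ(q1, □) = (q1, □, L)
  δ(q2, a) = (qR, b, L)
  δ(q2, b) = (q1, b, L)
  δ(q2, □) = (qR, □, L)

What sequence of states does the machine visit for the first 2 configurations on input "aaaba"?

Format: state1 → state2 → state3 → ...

Execution trace:
Initial: [q0]aaaba
Step 1: δ(q0, a) = (qR, □, R) → □[qR]aaba

The machine reaches the reject state qR and halts.

State sequence: q0 → qR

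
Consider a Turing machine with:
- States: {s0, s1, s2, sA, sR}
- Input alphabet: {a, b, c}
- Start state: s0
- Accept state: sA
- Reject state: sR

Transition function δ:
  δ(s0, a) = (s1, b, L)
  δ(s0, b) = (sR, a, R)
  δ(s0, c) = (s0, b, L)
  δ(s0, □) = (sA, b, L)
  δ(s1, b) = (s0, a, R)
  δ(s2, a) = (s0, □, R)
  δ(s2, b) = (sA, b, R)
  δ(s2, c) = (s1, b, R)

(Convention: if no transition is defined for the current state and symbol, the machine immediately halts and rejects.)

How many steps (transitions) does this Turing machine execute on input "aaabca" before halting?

Execution trace:
Initial: [s0]aaabca
Step 1: δ(s0, a) = (s1, b, L) → [s1]□baabca

No transition is defined for δ(s1, □). By convention the machine halts and rejects.

The machine executed 1 step before halting.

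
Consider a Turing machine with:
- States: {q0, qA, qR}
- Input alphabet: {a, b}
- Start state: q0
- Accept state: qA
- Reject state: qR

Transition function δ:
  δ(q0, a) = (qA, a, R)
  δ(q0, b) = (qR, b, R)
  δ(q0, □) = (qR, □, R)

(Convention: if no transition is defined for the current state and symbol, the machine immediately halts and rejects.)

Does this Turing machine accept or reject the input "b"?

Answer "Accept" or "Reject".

Execution trace:
Initial: [q0]b
Step 1: δ(q0, b) = (qR, b, R) → b[qR]□

The machine reaches the reject state qR and halts.

Answer: Reject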